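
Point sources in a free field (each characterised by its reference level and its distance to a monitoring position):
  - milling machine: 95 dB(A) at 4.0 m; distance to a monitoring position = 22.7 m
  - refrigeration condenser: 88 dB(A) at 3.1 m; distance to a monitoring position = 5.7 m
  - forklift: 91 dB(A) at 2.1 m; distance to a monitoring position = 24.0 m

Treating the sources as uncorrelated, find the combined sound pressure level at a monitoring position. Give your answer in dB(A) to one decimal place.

84.7 dB(A)

Propagate each source to the receiver with L = L_ref − 20·log₁₀(r/r_ref), then add intensities.
milling machine: 95 − 20·log₁₀(22.7/4.0) = 95 − 15.08 = 79.92 dB(A).
refrigeration condenser: 88 − 20·log₁₀(5.7/3.1) = 88 − 5.29 = 82.71 dB(A).
forklift: 91 − 20·log₁₀(24.0/2.1) = 91 − 21.16 = 69.84 dB(A).
Σ 10^(L/10) = 2.945e+08 → L_total = 10·log₁₀(2.945e+08) = 84.69 dB(A).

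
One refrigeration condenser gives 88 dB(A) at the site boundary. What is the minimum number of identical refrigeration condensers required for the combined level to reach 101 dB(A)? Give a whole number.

The shortfall is 101 − 88 = 13.0 dB, and N units add 10·log₁₀ N, so need 10·log₁₀ N ≥ 13.0.
N ≥ 10^(13.0/10) = 19.953, so N = 20.

20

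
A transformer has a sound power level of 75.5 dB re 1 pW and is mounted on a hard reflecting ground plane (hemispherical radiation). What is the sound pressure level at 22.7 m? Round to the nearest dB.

40 dB

The power spreads over a hemisphere of area 2π·r², so L_p = L_w − 10·log₁₀(2π·r²).
2π·r² = 3238 m², 10·log₁₀ of that is 35.102 dB.
L_p = 75.5 − 35.102 = 40.40 dB.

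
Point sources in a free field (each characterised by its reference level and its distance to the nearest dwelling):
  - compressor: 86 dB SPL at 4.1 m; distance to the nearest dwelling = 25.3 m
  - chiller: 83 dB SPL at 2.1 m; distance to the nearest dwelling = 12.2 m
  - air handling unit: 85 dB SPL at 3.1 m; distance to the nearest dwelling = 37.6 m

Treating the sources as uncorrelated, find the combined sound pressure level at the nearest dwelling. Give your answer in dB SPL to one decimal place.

72.7 dB SPL

Apply inverse-square spreading to bring every level to the receiver, then sum 10^(L/10).
compressor: 86 − 20·log₁₀(25.3/4.1) = 86 − 15.81 = 70.19 dB SPL.
chiller: 83 − 20·log₁₀(12.2/2.1) = 83 − 15.28 = 67.72 dB SPL.
air handling unit: 85 − 20·log₁₀(37.6/3.1) = 85 − 21.68 = 63.32 dB SPL.
Σ 10^(L/10) = 1.852e+07 → L_total = 10·log₁₀(1.852e+07) = 72.68 dB SPL.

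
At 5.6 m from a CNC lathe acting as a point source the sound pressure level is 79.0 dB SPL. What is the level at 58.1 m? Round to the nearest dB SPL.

59 dB SPL

Point-source attenuation: ΔL = 20·log₁₀(r₂/r₁) = 20·log₁₀(58.1/5.6) = 20.320 dB.
L₂ = 79.0 − 20·log₁₀(58.1/5.6) = 79.0 − 20.320 = 58.68 dB SPL.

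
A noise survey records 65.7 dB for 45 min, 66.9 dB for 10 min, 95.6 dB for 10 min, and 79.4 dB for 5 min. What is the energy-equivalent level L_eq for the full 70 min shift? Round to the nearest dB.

The energy average is taken in the linear domain: L_eq = 10·log₁₀[(Σ tᵢ·10^(Lᵢ/10))/T], T = 70 min.
Σ tᵢ·10^(Lᵢ/10) = 45·10^(65.7/10) + 10·10^(66.9/10) + 10·10^(95.6/10) + 5·10^(79.4/10) = 3.696e+10.
L_eq = 10·log₁₀(3.696e+10/70) = 87.23 dB.

87 dB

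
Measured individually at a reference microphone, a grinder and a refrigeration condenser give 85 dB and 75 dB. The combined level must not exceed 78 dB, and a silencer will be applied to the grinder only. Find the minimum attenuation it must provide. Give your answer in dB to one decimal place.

10.0 dB

Everything except the grinder sums to 10^(75/10) = 3.162e+07 in linear terms, 75.00 dB.
The limit corresponds to 10^(78/10) = 6.310e+07; subtracting the fixed part leaves 3.147e+07 for the grinder, i.e. 74.98 dB.
Required insertion loss = 85 − 74.98 = 10.02 dB.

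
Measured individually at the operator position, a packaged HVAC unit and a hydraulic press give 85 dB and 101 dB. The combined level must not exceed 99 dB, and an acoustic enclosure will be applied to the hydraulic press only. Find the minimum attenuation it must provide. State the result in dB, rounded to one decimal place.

The untreated sources together contribute 10^(85/10) = 3.162e+08, i.e. 85.00 dB.
The limit corresponds to 10^(99/10) = 7.943e+09; subtracting the fixed part leaves 7.627e+09 for the hydraulic press, i.e. 98.82 dB.
So the hydraulic press must be reduced from 101 to 98.82 dB: IL = 2.18 dB.

2.2 dB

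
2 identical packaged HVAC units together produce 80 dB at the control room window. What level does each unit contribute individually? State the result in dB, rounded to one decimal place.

Dividing the total intensity by 2 lowers the level by 10·log₁₀ 2 = 3.010 dB: L₁ = 80 − 3.010.

77.0 dB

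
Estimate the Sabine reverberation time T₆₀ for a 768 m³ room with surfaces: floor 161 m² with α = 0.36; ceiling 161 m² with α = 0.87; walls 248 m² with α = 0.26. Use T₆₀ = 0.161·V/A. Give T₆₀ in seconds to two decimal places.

Total absorption A = 161·0.36 + 161·0.87 + 248·0.26 = 262.51 m² sabins.
T₆₀ = 0.161 × 768 / 262.51 = 0.471 s.

0.47 s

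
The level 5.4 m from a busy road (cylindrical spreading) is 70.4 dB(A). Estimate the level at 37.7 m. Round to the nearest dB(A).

Line-source attenuation: ΔL = 10·log₁₀(r₂/r₁) = 10·log₁₀(37.7/5.4) = 8.439 dB.
L₂ = 70.4 − 10·log₁₀(37.7/5.4) = 70.4 − 8.439 = 61.96 dB(A).

62 dB(A)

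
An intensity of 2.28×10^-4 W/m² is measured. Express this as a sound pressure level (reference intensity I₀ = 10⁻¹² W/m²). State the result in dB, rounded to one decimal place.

83.6 dB

I/I₀ = 2.28×10^-4/10⁻¹² = 2.28×10^8, and L = 10·log₁₀(I/I₀).
L = 10·(0.3579 + 8) = 83.58 dB.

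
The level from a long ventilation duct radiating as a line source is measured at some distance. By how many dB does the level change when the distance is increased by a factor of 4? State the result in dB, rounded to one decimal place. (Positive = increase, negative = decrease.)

With cylindrical spreading the level changes by −10·log₁₀(r₂/r₁).
ΔL = −10·log₁₀(4) = -6.02 dB.

-6.0 dB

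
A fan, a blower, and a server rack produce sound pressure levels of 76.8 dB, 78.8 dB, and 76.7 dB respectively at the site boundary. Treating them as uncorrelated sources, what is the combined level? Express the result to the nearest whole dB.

82 dB

For uncorrelated sources the intensities add, so convert each level to linear form, sum, and take 10·log₁₀ of the total.
Σ 10^(L/10) = 10^(76.8/10) + 10^(78.8/10) + 10^(76.7/10) = 1.705e+08.
L_total = 10·log₁₀(1.705e+08) = 82.32 dB.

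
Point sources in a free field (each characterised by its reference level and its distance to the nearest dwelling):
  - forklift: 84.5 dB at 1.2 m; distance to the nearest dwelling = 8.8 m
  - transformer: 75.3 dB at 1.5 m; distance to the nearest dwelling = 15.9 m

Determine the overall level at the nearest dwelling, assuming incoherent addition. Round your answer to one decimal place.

67.4 dB

Propagate each source to the receiver with L = L_ref − 20·log₁₀(r/r_ref), then add intensities.
forklift: 84.5 − 20·log₁₀(8.8/1.2) = 84.5 − 17.31 = 67.19 dB.
transformer: 75.3 − 20·log₁₀(15.9/1.5) = 75.3 − 20.51 = 54.79 dB.
Σ 10^(L/10) = 5.542e+06 → L_total = 10·log₁₀(5.542e+06) = 67.44 dB.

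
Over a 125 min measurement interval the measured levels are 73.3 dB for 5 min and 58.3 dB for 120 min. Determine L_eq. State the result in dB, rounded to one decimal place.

Weight each interval's intensity by its duration and average over T = 125 min:
Σ tᵢ·10^(Lᵢ/10) = 5·10^(73.3/10) + 120·10^(58.3/10) = 1.880e+08.
L_eq = 10·log₁₀(1.880e+08/125) = 61.77 dB.

61.8 dB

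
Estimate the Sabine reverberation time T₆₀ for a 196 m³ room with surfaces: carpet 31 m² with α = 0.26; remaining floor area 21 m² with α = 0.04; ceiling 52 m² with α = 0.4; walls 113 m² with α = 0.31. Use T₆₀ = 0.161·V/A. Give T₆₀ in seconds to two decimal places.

0.49 s

Summing Sᵢαᵢ: 31·0.26 + 21·0.04 + 52·0.4 + 113·0.31 = 64.73 m².
T₆₀ = 0.161·V/A = 0.161·196/64.73 = 0.488 s.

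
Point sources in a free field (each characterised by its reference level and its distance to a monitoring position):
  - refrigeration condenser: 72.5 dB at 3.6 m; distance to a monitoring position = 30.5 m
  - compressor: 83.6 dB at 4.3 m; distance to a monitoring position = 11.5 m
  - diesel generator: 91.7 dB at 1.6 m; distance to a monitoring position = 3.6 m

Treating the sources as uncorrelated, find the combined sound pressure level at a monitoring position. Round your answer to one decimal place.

85.1 dB

First find each source's level at the receiver (point-source: −20·log₁₀(r/r_ref)), then combine on an intensity basis.
refrigeration condenser: 72.5 − 20·log₁₀(30.5/3.6) = 72.5 − 18.56 = 53.94 dB.
compressor: 83.6 − 20·log₁₀(11.5/4.3) = 83.6 − 8.54 = 75.06 dB.
diesel generator: 91.7 − 20·log₁₀(3.6/1.6) = 91.7 − 7.04 = 84.66 dB.
Σ 10^(L/10) = 3.244e+08 → L_total = 10·log₁₀(3.244e+08) = 85.11 dB.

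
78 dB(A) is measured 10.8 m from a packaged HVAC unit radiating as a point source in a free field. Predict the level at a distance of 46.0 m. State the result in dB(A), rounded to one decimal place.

65.4 dB(A)

Spherical spreading from a point source gives a 20·log₁₀(r₂/r₁) drop.
L₂ = 78 − 20·log₁₀(46.0/10.8) = 78 − 12.587 = 65.41 dB(A).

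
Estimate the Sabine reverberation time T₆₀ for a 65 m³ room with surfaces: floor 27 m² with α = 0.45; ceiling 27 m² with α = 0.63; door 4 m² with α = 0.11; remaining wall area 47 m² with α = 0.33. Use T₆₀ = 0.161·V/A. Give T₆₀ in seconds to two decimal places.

0.23 s

Total absorption A = 27·0.45 + 27·0.63 + 4·0.11 + 47·0.33 = 45.11 m² sabins.
T₆₀ = 0.161 × 65 / 45.11 = 0.232 s.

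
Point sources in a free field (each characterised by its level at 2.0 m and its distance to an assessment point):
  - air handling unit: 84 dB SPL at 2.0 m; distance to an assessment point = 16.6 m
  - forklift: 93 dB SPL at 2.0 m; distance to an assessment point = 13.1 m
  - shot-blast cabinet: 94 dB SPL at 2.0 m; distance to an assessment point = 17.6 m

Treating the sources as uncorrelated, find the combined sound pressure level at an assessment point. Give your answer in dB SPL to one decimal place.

First find each source's level at the receiver (point-source: −20·log₁₀(r/r_ref)), then combine on an intensity basis.
air handling unit: 84 − 20·log₁₀(16.6/2.0) = 84 − 18.38 = 65.62 dB SPL.
forklift: 93 − 20·log₁₀(13.1/2.0) = 93 − 16.32 = 76.68 dB SPL.
shot-blast cabinet: 94 − 20·log₁₀(17.6/2.0) = 94 − 18.89 = 75.11 dB SPL.
Σ 10^(L/10) = 8.259e+07 → L_total = 10·log₁₀(8.259e+07) = 79.17 dB SPL.

79.2 dB SPL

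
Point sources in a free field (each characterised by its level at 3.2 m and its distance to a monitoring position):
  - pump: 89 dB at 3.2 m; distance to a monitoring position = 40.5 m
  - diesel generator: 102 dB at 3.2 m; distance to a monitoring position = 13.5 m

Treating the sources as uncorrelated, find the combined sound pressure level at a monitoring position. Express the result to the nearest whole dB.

First find each source's level at the receiver (point-source: −20·log₁₀(r/r_ref)), then combine on an intensity basis.
pump: 89 − 20·log₁₀(40.5/3.2) = 89 − 22.05 = 66.95 dB.
diesel generator: 102 − 20·log₁₀(13.5/3.2) = 102 − 12.50 = 89.50 dB.
Σ 10^(L/10) = 8.955e+08 → L_total = 10·log₁₀(8.955e+08) = 89.52 dB.

90 dB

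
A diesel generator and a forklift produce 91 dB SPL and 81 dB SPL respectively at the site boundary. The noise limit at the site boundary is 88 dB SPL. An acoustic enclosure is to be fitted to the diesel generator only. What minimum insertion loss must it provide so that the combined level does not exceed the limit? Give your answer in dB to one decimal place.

The untreated sources together contribute 10^(81/10) = 1.259e+08, i.e. 81.00 dB SPL.
To meet 88 dB SPL overall, the treated diesel generator may contribute at most 10^(88/10) − 1.259e+08 = 5.051e+08, i.e. 87.03 dB SPL.
So the diesel generator must be reduced from 91 to 87.03 dB SPL: IL = 3.97 dB.

4.0 dB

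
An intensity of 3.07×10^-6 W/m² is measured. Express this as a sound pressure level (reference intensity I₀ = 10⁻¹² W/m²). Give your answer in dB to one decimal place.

64.9 dB

L = 10·log₁₀(I/I₀) = 10·log₁₀(3.07×10^-6/10⁻¹²) = 10·log₁₀(3.07×10^6).
L = 10·(0.4871 + 6) = 64.87 dB.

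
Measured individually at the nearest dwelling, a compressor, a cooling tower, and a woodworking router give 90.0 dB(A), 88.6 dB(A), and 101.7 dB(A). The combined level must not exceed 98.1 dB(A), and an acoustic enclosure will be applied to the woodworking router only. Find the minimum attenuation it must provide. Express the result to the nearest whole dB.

Everything except the woodworking router sums to 10^(90.0/10) + 10^(88.6/10) = 1.724e+09 in linear terms, 92.37 dB(A).
To meet 98.1 dB(A) overall, the treated woodworking router may contribute at most 10^(98.1/10) − 1.724e+09 = 4.732e+09, i.e. 96.75 dB(A).
So the woodworking router must be reduced from 101.7 to 96.75 dB(A): IL = 4.95 dB.

5 dB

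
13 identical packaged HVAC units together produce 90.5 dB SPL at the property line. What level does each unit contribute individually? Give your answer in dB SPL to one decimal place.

13 equal contributions raise the level by 10·log₁₀ 13 = 11.139 dB, so each unit alone gives 90.5 − 11.139.

79.4 dB SPL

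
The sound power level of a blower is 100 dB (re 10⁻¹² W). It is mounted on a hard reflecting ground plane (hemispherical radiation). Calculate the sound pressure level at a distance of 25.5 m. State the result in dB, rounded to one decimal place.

The power spreads over a hemisphere of area 2π·r², so L_p = L_w − 10·log₁₀(2π·r²).
2π·r² = 4086 m², 10·log₁₀ of that is 36.113 dB.
L_p = 100 − 36.113 = 63.89 dB.

63.9 dB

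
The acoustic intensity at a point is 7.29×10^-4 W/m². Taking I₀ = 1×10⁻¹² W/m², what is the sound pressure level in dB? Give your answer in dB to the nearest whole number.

Dividing by I₀ shifts the exponent by 12: I/I₀ = 7.29×10^8.
L = 10·(0.8627 + 8) = 88.63 dB.

89 dB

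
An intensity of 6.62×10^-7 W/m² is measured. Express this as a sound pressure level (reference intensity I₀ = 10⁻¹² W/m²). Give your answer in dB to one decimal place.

Dividing by I₀ shifts the exponent by 12: I/I₀ = 6.62×10^5.
L = 10·(0.8209 + 5) = 58.21 dB.

58.2 dB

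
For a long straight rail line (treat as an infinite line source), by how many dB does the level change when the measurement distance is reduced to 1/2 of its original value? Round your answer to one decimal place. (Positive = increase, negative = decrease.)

Line-source spreading: ΔL = −10·log₁₀(r₂/r₁).
ΔL = −10·log₁₀(0.5) = +3.01 dB.

+3.0 dB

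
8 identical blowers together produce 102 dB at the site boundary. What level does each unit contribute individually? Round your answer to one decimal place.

8 equal contributions raise the level by 10·log₁₀ 8 = 9.031 dB, so each unit alone gives 102 − 9.031.

93.0 dB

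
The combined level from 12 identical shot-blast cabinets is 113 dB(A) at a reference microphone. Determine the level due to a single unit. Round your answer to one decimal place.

102.2 dB(A)

12 equal contributions raise the level by 10·log₁₀ 12 = 10.792 dB, so each unit alone gives 113 − 10.792.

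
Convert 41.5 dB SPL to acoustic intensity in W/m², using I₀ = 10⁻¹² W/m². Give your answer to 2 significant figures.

1.4e-08 W/m²

L = 10·log₁₀(I/I₀) ⇒ I = I₀·10^(L/10) = 10⁻¹² × 10^4.15.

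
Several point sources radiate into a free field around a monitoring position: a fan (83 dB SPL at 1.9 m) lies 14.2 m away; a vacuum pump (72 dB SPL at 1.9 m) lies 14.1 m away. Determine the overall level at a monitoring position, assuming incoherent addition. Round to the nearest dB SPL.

Apply inverse-square spreading to bring every level to the receiver, then sum 10^(L/10).
fan: 83 − 20·log₁₀(14.2/1.9) = 83 − 17.47 = 65.53 dB SPL.
vacuum pump: 72 − 20·log₁₀(14.1/1.9) = 72 − 17.41 = 54.59 dB SPL.
Σ 10^(L/10) = 3.860e+06 → L_total = 10·log₁₀(3.860e+06) = 65.87 dB SPL.

66 dB SPL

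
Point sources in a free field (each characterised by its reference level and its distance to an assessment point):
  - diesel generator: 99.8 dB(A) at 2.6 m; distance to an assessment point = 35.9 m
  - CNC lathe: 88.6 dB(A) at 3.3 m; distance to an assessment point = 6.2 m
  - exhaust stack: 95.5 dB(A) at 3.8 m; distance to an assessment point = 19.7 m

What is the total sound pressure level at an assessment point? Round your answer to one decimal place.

Apply inverse-square spreading to bring every level to the receiver, then sum 10^(L/10).
diesel generator: 99.8 − 20·log₁₀(35.9/2.6) = 99.8 − 22.80 = 77.00 dB(A).
CNC lathe: 88.6 − 20·log₁₀(6.2/3.3) = 88.6 − 5.48 = 83.12 dB(A).
exhaust stack: 95.5 − 20·log₁₀(19.7/3.8) = 95.5 − 14.29 = 81.21 dB(A).
Σ 10^(L/10) = 3.873e+08 → L_total = 10·log₁₀(3.873e+08) = 85.88 dB(A).

85.9 dB(A)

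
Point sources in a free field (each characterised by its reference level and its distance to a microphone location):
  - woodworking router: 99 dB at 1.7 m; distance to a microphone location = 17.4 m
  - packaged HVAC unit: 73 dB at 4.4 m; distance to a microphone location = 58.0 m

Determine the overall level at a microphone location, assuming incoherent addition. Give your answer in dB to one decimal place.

Apply inverse-square spreading to bring every level to the receiver, then sum 10^(L/10).
woodworking router: 99 − 20·log₁₀(17.4/1.7) = 99 − 20.20 = 78.80 dB.
packaged HVAC unit: 73 − 20·log₁₀(58.0/4.4) = 73 − 22.40 = 50.60 dB.
Σ 10^(L/10) = 7.594e+07 → L_total = 10·log₁₀(7.594e+07) = 78.80 dB.

78.8 dB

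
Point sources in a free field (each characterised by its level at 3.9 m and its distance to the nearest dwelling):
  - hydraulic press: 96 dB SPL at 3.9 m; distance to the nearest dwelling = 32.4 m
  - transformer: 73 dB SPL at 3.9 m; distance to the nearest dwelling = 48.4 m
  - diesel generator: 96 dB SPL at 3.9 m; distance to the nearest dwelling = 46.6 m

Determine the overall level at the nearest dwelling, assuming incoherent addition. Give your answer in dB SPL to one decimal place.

79.3 dB SPL

Propagate each source to the receiver with L = L_ref − 20·log₁₀(r/r_ref), then add intensities.
hydraulic press: 96 − 20·log₁₀(32.4/3.9) = 96 − 18.39 = 77.61 dB SPL.
transformer: 73 − 20·log₁₀(48.4/3.9) = 73 − 21.88 = 51.12 dB SPL.
diesel generator: 96 − 20·log₁₀(46.6/3.9) = 96 − 21.55 = 74.45 dB SPL.
Σ 10^(L/10) = 8.570e+07 → L_total = 10·log₁₀(8.570e+07) = 79.33 dB SPL.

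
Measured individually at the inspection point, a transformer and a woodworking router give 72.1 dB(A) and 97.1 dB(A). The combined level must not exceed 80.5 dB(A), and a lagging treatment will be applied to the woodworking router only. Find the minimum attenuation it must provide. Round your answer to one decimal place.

The untreated sources together contribute 10^(72.1/10) = 1.622e+07, i.e. 72.10 dB(A).
The limit corresponds to 10^(80.5/10) = 1.122e+08; subtracting the fixed part leaves 9.598e+07 for the woodworking router, i.e. 79.82 dB(A).
So the woodworking router must be reduced from 97.1 to 79.82 dB(A): IL = 17.28 dB.

17.3 dB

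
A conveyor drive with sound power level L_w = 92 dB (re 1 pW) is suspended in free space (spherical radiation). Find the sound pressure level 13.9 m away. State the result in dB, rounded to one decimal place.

Free-field spherical radiation: L_p = L_w − 10·log₁₀(4π·r²), r = 13.9 m.
4π·r² = 2428 m², 10·log₁₀ of that is 33.852 dB.
L_p = 92 − 33.852 = 58.15 dB.

58.1 dB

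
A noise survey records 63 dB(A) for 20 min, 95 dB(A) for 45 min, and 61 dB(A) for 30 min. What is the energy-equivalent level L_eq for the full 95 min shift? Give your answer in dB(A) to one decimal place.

91.8 dB(A)

L_eq = 10·log₁₀[(1/T)·Σ tᵢ·10^(Lᵢ/10)] with T = 95 min.
Σ tᵢ·10^(Lᵢ/10) = 20·10^(63/10) + 45·10^(95/10) + 30·10^(61/10) = 1.424e+11.
L_eq = 10·log₁₀(1.424e+11/95) = 91.76 dB(A).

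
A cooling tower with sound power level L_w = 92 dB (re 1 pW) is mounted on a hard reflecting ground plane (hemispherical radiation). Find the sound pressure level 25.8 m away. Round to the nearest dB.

56 dB

L_p = L_w − 10·log₁₀(2π·r²) with r = 25.8 m.
2π·r² = 4182 m², 10·log₁₀ of that is 36.214 dB.
L_p = 92 − 36.214 = 55.79 dB.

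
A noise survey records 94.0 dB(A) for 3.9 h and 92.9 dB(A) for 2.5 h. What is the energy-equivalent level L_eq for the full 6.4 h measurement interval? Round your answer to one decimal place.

93.6 dB(A)

L_eq = 10·log₁₀[(1/T)·Σ tᵢ·10^(Lᵢ/10)] with T = 6.4 h.
Σ tᵢ·10^(Lᵢ/10) = 3.9·10^(94.0/10) + 2.5·10^(92.9/10) = 1.467e+10.
L_eq = 10·log₁₀(1.467e+10/6.4) = 93.60 dB(A).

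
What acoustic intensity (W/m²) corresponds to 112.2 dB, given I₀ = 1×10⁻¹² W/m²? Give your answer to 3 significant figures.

0.166 W/m²

I/I₀ = 10^(112.2/10) = 1.66e+11, so I = 1.66e+11 × 10⁻¹² W/m².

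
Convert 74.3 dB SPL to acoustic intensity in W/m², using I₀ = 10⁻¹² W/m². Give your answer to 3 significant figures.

2.69e-05 W/m²

L = 10·log₁₀(I/I₀) ⇒ I = I₀·10^(L/10) = 10⁻¹² × 10^7.43.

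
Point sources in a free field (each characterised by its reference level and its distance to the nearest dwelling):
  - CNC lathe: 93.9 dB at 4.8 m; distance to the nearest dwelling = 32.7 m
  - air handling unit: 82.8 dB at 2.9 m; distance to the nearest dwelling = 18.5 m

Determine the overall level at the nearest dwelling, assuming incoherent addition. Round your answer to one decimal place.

Apply inverse-square spreading to bring every level to the receiver, then sum 10^(L/10).
CNC lathe: 93.9 − 20·log₁₀(32.7/4.8) = 93.9 − 16.67 = 77.23 dB.
air handling unit: 82.8 − 20·log₁₀(18.5/2.9) = 82.8 − 16.10 = 66.70 dB.
Σ 10^(L/10) = 5.757e+07 → L_total = 10·log₁₀(5.757e+07) = 77.60 dB.

77.6 dB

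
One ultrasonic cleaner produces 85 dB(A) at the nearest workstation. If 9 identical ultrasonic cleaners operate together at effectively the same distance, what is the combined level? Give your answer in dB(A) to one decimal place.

With 9 equal, uncorrelated contributions the intensity is 9× that of one unit, giving a rise of 10·log₁₀ 9.
L_total = 85 + 10·log₁₀(9) = 85 + 9.542 = 94.54 dB(A).

94.5 dB(A)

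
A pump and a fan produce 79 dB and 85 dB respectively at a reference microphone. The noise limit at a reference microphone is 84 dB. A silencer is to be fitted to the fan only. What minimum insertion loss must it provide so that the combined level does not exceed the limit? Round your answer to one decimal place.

2.7 dB

Fixed contribution from the other source: Σ 10^(L/10) = 10^(79/10) = 7.943e+07 (79.00 dB).
The limit corresponds to 10^(84/10) = 2.512e+08; subtracting the fixed part leaves 1.718e+08 for the fan, i.e. 82.35 dB.
Required insertion loss = 85 − 82.35 = 2.65 dB.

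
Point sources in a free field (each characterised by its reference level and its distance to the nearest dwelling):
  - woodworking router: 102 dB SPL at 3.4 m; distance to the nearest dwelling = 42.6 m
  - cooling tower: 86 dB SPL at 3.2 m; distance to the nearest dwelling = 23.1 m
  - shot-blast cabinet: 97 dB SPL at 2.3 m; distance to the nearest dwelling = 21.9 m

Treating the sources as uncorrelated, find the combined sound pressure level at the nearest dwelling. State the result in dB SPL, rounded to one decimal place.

82.1 dB SPL

First find each source's level at the receiver (point-source: −20·log₁₀(r/r_ref)), then combine on an intensity basis.
woodworking router: 102 − 20·log₁₀(42.6/3.4) = 102 − 21.96 = 80.04 dB SPL.
cooling tower: 86 − 20·log₁₀(23.1/3.2) = 86 − 17.17 = 68.83 dB SPL.
shot-blast cabinet: 97 − 20·log₁₀(21.9/2.3) = 97 − 19.57 = 77.43 dB SPL.
Σ 10^(L/10) = 1.639e+08 → L_total = 10·log₁₀(1.639e+08) = 82.15 dB SPL.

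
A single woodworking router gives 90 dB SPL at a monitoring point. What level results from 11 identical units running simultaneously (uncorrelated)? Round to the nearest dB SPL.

With 11 equal, uncorrelated contributions the intensity is 11× that of one unit, giving a rise of 10·log₁₀ 11.
L_total = 90 + 10·log₁₀(11) = 90 + 10.414 = 100.41 dB SPL.

100 dB SPL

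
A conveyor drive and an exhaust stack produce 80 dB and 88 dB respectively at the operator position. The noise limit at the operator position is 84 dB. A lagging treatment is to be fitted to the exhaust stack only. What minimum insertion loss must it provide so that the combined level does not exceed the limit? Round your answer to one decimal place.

The untreated sources together contribute 10^(80/10) = 1.000e+08, i.e. 80.00 dB.
To meet 84 dB overall, the treated exhaust stack may contribute at most 10^(84/10) − 1.000e+08 = 1.512e+08, i.e. 81.80 dB.
So the exhaust stack must be reduced from 88 to 81.80 dB: IL = 6.20 dB.

6.2 dB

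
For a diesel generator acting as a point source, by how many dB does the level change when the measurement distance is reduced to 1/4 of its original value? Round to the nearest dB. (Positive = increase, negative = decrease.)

+12 dB

A point source loses 6 dB per doubling of distance; generally ΔL = −20·log₁₀(r₂/r₁).
ΔL = −20·log₁₀(0.25) = +12.04 dB.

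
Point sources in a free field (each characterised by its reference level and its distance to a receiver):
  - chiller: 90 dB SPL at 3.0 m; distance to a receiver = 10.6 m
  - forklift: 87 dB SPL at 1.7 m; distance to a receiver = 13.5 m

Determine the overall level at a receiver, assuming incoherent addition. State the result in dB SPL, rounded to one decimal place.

First find each source's level at the receiver (point-source: −20·log₁₀(r/r_ref)), then combine on an intensity basis.
chiller: 90 − 20·log₁₀(10.6/3.0) = 90 − 10.96 = 79.04 dB SPL.
forklift: 87 − 20·log₁₀(13.5/1.7) = 87 − 18.00 = 69.00 dB SPL.
Σ 10^(L/10) = 8.805e+07 → L_total = 10·log₁₀(8.805e+07) = 79.45 dB SPL.

79.4 dB SPL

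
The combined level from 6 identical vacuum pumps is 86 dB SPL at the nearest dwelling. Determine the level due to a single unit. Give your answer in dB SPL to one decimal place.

6 equal contributions raise the level by 10·log₁₀ 6 = 7.782 dB, so each unit alone gives 86 − 7.782.

78.2 dB SPL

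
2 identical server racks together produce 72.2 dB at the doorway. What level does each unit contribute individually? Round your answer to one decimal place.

Dividing the total intensity by 2 lowers the level by 10·log₁₀ 2 = 3.010 dB: L₁ = 72.2 − 3.010.

69.2 dB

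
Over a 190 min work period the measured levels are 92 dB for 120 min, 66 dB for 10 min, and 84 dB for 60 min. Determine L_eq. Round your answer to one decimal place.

90.3 dB

L_eq = 10·log₁₀[(1/T)·Σ tᵢ·10^(Lᵢ/10)] with T = 190 min.
Σ tᵢ·10^(Lᵢ/10) = 120·10^(92/10) + 10·10^(66/10) + 60·10^(84/10) = 2.053e+11.
L_eq = 10·log₁₀(2.053e+11/190) = 90.34 dB.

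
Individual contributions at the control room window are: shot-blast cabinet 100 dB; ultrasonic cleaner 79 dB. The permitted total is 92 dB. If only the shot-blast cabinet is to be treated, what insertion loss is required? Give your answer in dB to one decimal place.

Fixed contribution from the other source: Σ 10^(L/10) = 10^(79/10) = 7.943e+07 (79.00 dB).
To meet 92 dB overall, the treated shot-blast cabinet may contribute at most 10^(92/10) − 7.943e+07 = 1.505e+09, i.e. 91.78 dB.
So the shot-blast cabinet must be reduced from 100 to 91.78 dB: IL = 8.22 dB.

8.2 dB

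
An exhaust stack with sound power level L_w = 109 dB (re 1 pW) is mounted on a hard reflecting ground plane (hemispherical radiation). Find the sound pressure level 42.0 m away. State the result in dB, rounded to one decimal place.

The power spreads over a hemisphere of area 2π·r², so L_p = L_w − 10·log₁₀(2π·r²).
2π·r² = 1.108e+04 m², 10·log₁₀ of that is 40.447 dB.
L_p = 109 − 40.447 = 68.55 dB.

68.6 dB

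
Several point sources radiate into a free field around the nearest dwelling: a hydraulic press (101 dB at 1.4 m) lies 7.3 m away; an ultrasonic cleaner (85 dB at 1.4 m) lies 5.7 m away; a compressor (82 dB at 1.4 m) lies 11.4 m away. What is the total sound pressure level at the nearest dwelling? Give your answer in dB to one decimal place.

Propagate each source to the receiver with L = L_ref − 20·log₁₀(r/r_ref), then add intensities.
hydraulic press: 101 − 20·log₁₀(7.3/1.4) = 101 − 14.34 = 86.66 dB.
ultrasonic cleaner: 85 − 20·log₁₀(5.7/1.4) = 85 − 12.19 = 72.81 dB.
compressor: 82 − 20·log₁₀(11.4/1.4) = 82 − 18.22 = 63.78 dB.
Σ 10^(L/10) = 4.845e+08 → L_total = 10·log₁₀(4.845e+08) = 86.85 dB.

86.9 dB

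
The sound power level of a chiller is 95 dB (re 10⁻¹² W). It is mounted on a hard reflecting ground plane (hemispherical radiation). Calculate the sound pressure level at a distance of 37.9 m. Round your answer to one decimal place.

Free-field hemispherical radiation: L_p = L_w − 10·log₁₀(2π·r²), r = 37.9 m.
2π·r² = 9025 m², 10·log₁₀ of that is 39.555 dB.
L_p = 95 − 39.555 = 55.45 dB.

55.4 dB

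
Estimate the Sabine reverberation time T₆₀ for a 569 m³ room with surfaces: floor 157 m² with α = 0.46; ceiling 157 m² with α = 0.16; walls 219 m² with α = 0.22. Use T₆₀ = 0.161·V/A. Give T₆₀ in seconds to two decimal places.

0.63 s

Total absorption A = 157·0.46 + 157·0.16 + 219·0.22 = 145.52 m² sabins.
T₆₀ = 0.161 × 569 / 145.52 = 0.630 s.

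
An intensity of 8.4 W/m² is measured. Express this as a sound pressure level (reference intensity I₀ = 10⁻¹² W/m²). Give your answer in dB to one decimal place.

I/I₀ = 8.4/10⁻¹² = 8.4×10^12, and L = 10·log₁₀(I/I₀).
L = 10·(0.9243 + 12) = 129.24 dB.

129.2 dB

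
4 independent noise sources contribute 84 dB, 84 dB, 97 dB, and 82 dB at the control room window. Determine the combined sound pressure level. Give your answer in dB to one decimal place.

Incoherent sources combine by intensity addition: L_total = 10·log₁₀(Σ 10^(L_i/10)).
Σ 10^(L/10) = 10^(84/10) + 10^(84/10) + 10^(97/10) + 10^(82/10) = 5.673e+09.
L_total = 10·log₁₀(5.673e+09) = 97.54 dB.

97.5 dB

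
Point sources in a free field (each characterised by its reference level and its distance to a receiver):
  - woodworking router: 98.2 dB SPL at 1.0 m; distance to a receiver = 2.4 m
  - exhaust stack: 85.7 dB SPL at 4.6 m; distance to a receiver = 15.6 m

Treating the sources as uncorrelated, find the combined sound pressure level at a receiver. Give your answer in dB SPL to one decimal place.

90.7 dB SPL

First find each source's level at the receiver (point-source: −20·log₁₀(r/r_ref)), then combine on an intensity basis.
woodworking router: 98.2 − 20·log₁₀(2.4/1.0) = 98.2 − 7.60 = 90.60 dB SPL.
exhaust stack: 85.7 − 20·log₁₀(15.6/4.6) = 85.7 − 10.61 = 75.09 dB SPL.
Σ 10^(L/10) = 1.179e+09 → L_total = 10·log₁₀(1.179e+09) = 90.72 dB SPL.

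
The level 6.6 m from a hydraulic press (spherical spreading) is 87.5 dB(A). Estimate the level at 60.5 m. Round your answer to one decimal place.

Spherical spreading from a point source gives a 20·log₁₀(r₂/r₁) drop.
L₂ = 87.5 − 20·log₁₀(60.5/6.6) = 87.5 − 19.244 = 68.26 dB(A).

68.3 dB(A)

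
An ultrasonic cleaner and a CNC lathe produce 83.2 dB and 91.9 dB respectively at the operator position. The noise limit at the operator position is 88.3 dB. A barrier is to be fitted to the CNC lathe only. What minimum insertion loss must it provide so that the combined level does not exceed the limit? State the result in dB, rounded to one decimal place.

Fixed contribution from the other source: Σ 10^(L/10) = 10^(83.2/10) = 2.089e+08 (83.20 dB).
To meet 88.3 dB overall, the treated CNC lathe may contribute at most 10^(88.3/10) − 2.089e+08 = 4.672e+08, i.e. 86.69 dB.
Required insertion loss = 91.9 − 86.69 = 5.21 dB.

5.2 dB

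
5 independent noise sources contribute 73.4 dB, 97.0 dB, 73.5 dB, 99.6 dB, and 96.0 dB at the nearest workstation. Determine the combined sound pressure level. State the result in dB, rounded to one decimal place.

102.6 dB

Incoherent sources combine by intensity addition: L_total = 10·log₁₀(Σ 10^(L_i/10)).
Σ 10^(L/10) = 10^(73.4/10) + 10^(97.0/10) + 10^(73.5/10) + 10^(99.6/10) + 10^(96.0/10) = 1.816e+10.
L_total = 10·log₁₀(1.816e+10) = 102.59 dB.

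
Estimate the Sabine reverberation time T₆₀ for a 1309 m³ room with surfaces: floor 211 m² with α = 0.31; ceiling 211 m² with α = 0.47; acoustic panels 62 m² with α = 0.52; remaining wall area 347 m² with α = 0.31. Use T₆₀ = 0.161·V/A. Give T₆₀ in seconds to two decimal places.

0.69 s

A = Σ Sᵢαᵢ = 211·0.31 + 211·0.47 + 62·0.52 + 347·0.31 = 304.39 m².
T₆₀ = 0.161 × 1309 / 304.39 = 0.692 s.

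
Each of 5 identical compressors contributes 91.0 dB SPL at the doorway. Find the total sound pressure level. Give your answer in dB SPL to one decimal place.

98.0 dB SPL

N identical incoherent sources raise the level by 10·log₁₀ N.
L_total = 91.0 + 10·log₁₀(5) = 91.0 + 6.990 = 97.99 dB SPL.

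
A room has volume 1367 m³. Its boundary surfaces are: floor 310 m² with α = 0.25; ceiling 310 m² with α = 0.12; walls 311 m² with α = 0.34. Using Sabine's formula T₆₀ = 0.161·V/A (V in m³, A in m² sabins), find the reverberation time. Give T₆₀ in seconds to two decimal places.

1.00 s

A = Σ Sᵢαᵢ = 310·0.25 + 310·0.12 + 311·0.34 = 220.44 m².
T₆₀ = 0.161·V/A = 0.161·1367/220.44 = 0.998 s.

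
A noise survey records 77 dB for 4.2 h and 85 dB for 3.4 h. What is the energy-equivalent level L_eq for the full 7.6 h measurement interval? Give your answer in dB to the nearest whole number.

82 dB

L_eq = 10·log₁₀[(1/T)·Σ tᵢ·10^(Lᵢ/10)] with T = 7.6 h.
Σ tᵢ·10^(Lᵢ/10) = 4.2·10^(77/10) + 3.4·10^(85/10) = 1.286e+09.
L_eq = 10·log₁₀(1.286e+09/7.6) = 82.28 dB.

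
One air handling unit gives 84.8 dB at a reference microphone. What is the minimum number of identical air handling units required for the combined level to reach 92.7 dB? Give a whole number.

7

N identical sources give L₁ + 10·log₁₀ N, so require 10·log₁₀ N ≥ 92.7 − 84.8 = 7.9 dB.
N ≥ 10^(7.9/10) = 6.166, so N = 7.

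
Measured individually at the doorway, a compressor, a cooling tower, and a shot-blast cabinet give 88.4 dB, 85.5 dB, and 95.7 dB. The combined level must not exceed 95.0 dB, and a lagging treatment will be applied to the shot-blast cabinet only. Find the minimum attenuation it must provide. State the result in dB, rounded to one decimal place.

Fixed contribution from the other sources: Σ 10^(L/10) = 10^(88.4/10) + 10^(85.5/10) = 1.047e+09 (90.20 dB).
The limit corresponds to 10^(95.0/10) = 3.162e+09; subtracting the fixed part leaves 2.116e+09 for the shot-blast cabinet, i.e. 93.25 dB.
Required insertion loss = 95.7 − 93.25 = 2.45 dB.

2.4 dB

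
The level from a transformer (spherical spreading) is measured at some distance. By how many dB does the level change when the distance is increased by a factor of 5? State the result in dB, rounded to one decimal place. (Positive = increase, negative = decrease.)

A point source loses 6 dB per doubling of distance; generally ΔL = −20·log₁₀(r₂/r₁).
ΔL = −20·log₁₀(5) = -13.98 dB.

-14.0 dB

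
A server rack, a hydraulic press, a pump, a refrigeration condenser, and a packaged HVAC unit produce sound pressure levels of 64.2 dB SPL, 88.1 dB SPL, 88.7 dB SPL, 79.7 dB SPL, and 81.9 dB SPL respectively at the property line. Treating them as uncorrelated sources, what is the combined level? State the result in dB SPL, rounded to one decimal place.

92.1 dB SPL

Incoherent sources combine by intensity addition: L_total = 10·log₁₀(Σ 10^(L_i/10)).
Σ 10^(L/10) = 10^(64.2/10) + 10^(88.1/10) + 10^(88.7/10) + 10^(79.7/10) + 10^(81.9/10) = 1.638e+09.
L_total = 10·log₁₀(1.638e+09) = 92.14 dB SPL.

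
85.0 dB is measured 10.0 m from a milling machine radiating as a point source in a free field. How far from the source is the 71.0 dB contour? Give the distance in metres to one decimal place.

50.1 m

For a point source L₁ − L₂ = 20·log₁₀(r₂/r₁), so r₂ = r₁·10^((L₁−L₂)/20).
r₂ = 10.0·10^((85.0−71.0)/20) = 10.0·10^(14.0/20) = 50.12 m.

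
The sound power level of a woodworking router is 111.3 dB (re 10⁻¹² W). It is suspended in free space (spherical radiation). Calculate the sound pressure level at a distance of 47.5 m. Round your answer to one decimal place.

66.8 dB

Free-field spherical radiation: L_p = L_w − 10·log₁₀(4π·r²), r = 47.5 m.
4π·r² = 2.835e+04 m², 10·log₁₀ of that is 44.526 dB.
L_p = 111.3 − 44.526 = 66.77 dB.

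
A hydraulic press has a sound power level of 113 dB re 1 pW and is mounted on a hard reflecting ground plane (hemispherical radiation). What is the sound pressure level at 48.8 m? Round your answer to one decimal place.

71.2 dB

The power spreads over a hemisphere of area 2π·r², so L_p = L_w − 10·log₁₀(2π·r²).
2π·r² = 1.496e+04 m², 10·log₁₀ of that is 41.750 dB.
L_p = 113 − 41.750 = 71.25 dB.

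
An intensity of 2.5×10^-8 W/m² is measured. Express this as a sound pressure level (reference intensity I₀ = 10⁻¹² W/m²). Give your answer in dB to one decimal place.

44.0 dB

I/I₀ = 2.5×10^-8/10⁻¹² = 2.5×10^4, and L = 10·log₁₀(I/I₀).
L = 10·(0.3979 + 4) = 43.98 dB.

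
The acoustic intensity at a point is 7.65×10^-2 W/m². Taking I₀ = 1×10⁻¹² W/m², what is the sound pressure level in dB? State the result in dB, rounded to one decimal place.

I/I₀ = 7.65×10^-2/10⁻¹² = 7.65×10^10, and L = 10·log₁₀(I/I₀).
L = 10·(0.8837 + 10) = 108.84 dB.

108.8 dB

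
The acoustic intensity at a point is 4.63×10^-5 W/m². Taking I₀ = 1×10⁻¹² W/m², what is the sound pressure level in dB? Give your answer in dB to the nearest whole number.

77 dB

L = 10·log₁₀(I/I₀) = 10·log₁₀(4.63×10^-5/10⁻¹²) = 10·log₁₀(4.63×10^7).
L = 10·(0.6656 + 7) = 76.66 dB.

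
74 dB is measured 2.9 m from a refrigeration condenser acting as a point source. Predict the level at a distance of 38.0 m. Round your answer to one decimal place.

51.7 dB

Spherical spreading from a point source gives a 20·log₁₀(r₂/r₁) drop.
L₂ = 74 − 20·log₁₀(38.0/2.9) = 74 − 22.348 = 51.65 dB.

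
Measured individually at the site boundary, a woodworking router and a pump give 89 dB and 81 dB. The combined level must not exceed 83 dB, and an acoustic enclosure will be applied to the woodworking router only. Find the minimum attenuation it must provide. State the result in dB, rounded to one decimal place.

Fixed contribution from the other source: Σ 10^(L/10) = 10^(81/10) = 1.259e+08 (81.00 dB).
The limit corresponds to 10^(83/10) = 1.995e+08; subtracting the fixed part leaves 7.363e+07 for the woodworking router, i.e. 78.67 dB.
So the woodworking router must be reduced from 89 to 78.67 dB: IL = 10.33 dB.

10.3 dB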